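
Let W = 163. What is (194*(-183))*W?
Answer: -5786826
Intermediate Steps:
(194*(-183))*W = (194*(-183))*163 = -35502*163 = -5786826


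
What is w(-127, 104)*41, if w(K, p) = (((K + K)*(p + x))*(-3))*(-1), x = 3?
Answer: -3342894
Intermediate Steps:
w(K, p) = 6*K*(3 + p) (w(K, p) = (((K + K)*(p + 3))*(-3))*(-1) = (((2*K)*(3 + p))*(-3))*(-1) = ((2*K*(3 + p))*(-3))*(-1) = -6*K*(3 + p)*(-1) = 6*K*(3 + p))
w(-127, 104)*41 = (6*(-127)*(3 + 104))*41 = (6*(-127)*107)*41 = -81534*41 = -3342894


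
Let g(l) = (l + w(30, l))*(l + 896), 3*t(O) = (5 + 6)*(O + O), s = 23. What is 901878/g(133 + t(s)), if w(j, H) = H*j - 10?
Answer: 8116902/100693825 ≈ 0.080610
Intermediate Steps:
w(j, H) = -10 + H*j
t(O) = 22*O/3 (t(O) = ((5 + 6)*(O + O))/3 = (11*(2*O))/3 = (22*O)/3 = 22*O/3)
g(l) = (-10 + 31*l)*(896 + l) (g(l) = (l + (-10 + l*30))*(l + 896) = (l + (-10 + 30*l))*(896 + l) = (-10 + 31*l)*(896 + l))
901878/g(133 + t(s)) = 901878/(-8960 + 31*(133 + (22/3)*23)² + 27766*(133 + (22/3)*23)) = 901878/(-8960 + 31*(133 + 506/3)² + 27766*(133 + 506/3)) = 901878/(-8960 + 31*(905/3)² + 27766*(905/3)) = 901878/(-8960 + 31*(819025/9) + 25128230/3) = 901878/(-8960 + 25389775/9 + 25128230/3) = 901878/(100693825/9) = 901878*(9/100693825) = 8116902/100693825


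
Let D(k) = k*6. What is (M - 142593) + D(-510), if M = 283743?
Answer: 138090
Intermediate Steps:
D(k) = 6*k
(M - 142593) + D(-510) = (283743 - 142593) + 6*(-510) = 141150 - 3060 = 138090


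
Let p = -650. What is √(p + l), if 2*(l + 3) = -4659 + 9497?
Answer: √1766 ≈ 42.024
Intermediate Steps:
l = 2416 (l = -3 + (-4659 + 9497)/2 = -3 + (½)*4838 = -3 + 2419 = 2416)
√(p + l) = √(-650 + 2416) = √1766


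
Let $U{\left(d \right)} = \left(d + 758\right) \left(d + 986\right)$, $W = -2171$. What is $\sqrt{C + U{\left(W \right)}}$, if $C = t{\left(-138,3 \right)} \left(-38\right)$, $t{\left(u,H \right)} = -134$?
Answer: $\sqrt{1679497} \approx 1296.0$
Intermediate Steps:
$U{\left(d \right)} = \left(758 + d\right) \left(986 + d\right)$
$C = 5092$ ($C = \left(-134\right) \left(-38\right) = 5092$)
$\sqrt{C + U{\left(W \right)}} = \sqrt{5092 + \left(747388 + \left(-2171\right)^{2} + 1744 \left(-2171\right)\right)} = \sqrt{5092 + \left(747388 + 4713241 - 3786224\right)} = \sqrt{5092 + 1674405} = \sqrt{1679497}$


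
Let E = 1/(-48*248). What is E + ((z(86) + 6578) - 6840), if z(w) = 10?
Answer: -2999809/11904 ≈ -252.00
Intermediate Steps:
E = -1/11904 (E = 1/(-11904) = -1/11904 ≈ -8.4005e-5)
E + ((z(86) + 6578) - 6840) = -1/11904 + ((10 + 6578) - 6840) = -1/11904 + (6588 - 6840) = -1/11904 - 252 = -2999809/11904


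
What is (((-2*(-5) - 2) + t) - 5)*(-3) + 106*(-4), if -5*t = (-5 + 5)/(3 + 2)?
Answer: -433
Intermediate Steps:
t = 0 (t = -(-5 + 5)/(5*(3 + 2)) = -0/5 = -⅕*0 = 0)
(((-2*(-5) - 2) + t) - 5)*(-3) + 106*(-4) = (((-2*(-5) - 2) + 0) - 5)*(-3) + 106*(-4) = (((10 - 2) + 0) - 5)*(-3) - 424 = ((8 + 0) - 5)*(-3) - 424 = (8 - 5)*(-3) - 424 = 3*(-3) - 424 = -9 - 424 = -433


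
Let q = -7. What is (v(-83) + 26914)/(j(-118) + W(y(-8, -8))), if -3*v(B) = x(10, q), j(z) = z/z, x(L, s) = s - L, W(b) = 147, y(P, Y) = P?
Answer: 80759/444 ≈ 181.89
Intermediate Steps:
j(z) = 1
v(B) = 17/3 (v(B) = -(-7 - 1*10)/3 = -(-7 - 10)/3 = -1/3*(-17) = 17/3)
(v(-83) + 26914)/(j(-118) + W(y(-8, -8))) = (17/3 + 26914)/(1 + 147) = (80759/3)/148 = (80759/3)*(1/148) = 80759/444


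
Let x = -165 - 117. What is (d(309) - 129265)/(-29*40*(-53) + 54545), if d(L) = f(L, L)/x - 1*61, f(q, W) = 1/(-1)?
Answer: -36469931/32719050 ≈ -1.1146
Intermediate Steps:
x = -282
f(q, W) = -1
d(L) = -17201/282 (d(L) = -1/(-282) - 1*61 = -1*(-1/282) - 61 = 1/282 - 61 = -17201/282)
(d(309) - 129265)/(-29*40*(-53) + 54545) = (-17201/282 - 129265)/(-29*40*(-53) + 54545) = -36469931/(282*(-1160*(-53) + 54545)) = -36469931/(282*(61480 + 54545)) = -36469931/282/116025 = -36469931/282*1/116025 = -36469931/32719050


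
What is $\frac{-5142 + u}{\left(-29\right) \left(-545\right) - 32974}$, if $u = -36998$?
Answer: $\frac{42140}{17169} \approx 2.4544$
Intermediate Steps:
$\frac{-5142 + u}{\left(-29\right) \left(-545\right) - 32974} = \frac{-5142 - 36998}{\left(-29\right) \left(-545\right) - 32974} = - \frac{42140}{15805 - 32974} = - \frac{42140}{-17169} = \left(-42140\right) \left(- \frac{1}{17169}\right) = \frac{42140}{17169}$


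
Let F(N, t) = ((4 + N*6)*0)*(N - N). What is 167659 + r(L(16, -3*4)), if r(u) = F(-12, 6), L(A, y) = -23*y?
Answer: 167659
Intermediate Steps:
F(N, t) = 0 (F(N, t) = ((4 + 6*N)*0)*0 = 0*0 = 0)
r(u) = 0
167659 + r(L(16, -3*4)) = 167659 + 0 = 167659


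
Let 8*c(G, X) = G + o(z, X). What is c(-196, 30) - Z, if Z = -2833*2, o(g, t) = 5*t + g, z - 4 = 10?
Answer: 5662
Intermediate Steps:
z = 14 (z = 4 + 10 = 14)
o(g, t) = g + 5*t
c(G, X) = 7/4 + G/8 + 5*X/8 (c(G, X) = (G + (14 + 5*X))/8 = (14 + G + 5*X)/8 = 7/4 + G/8 + 5*X/8)
Z = -5666
c(-196, 30) - Z = (7/4 + (1/8)*(-196) + (5/8)*30) - 1*(-5666) = (7/4 - 49/2 + 75/4) + 5666 = -4 + 5666 = 5662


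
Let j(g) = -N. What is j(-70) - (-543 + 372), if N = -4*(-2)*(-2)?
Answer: 187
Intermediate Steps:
N = -16 (N = 8*(-2) = -16)
j(g) = 16 (j(g) = -1*(-16) = 16)
j(-70) - (-543 + 372) = 16 - (-543 + 372) = 16 - 1*(-171) = 16 + 171 = 187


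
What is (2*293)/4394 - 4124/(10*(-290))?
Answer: 2477532/1592825 ≈ 1.5554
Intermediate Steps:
(2*293)/4394 - 4124/(10*(-290)) = 586*(1/4394) - 4124/(-2900) = 293/2197 - 4124*(-1/2900) = 293/2197 + 1031/725 = 2477532/1592825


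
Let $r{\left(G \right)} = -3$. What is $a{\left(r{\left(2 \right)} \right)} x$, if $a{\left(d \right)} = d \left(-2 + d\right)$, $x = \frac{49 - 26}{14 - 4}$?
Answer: $\frac{69}{2} \approx 34.5$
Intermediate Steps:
$x = \frac{23}{10} \approx 2.3$
$a{\left(r{\left(2 \right)} \right)} x = - 3 \left(-2 - 3\right) \frac{23}{10} = \left(-3\right) \left(-5\right) \frac{23}{10} = 15 \cdot \frac{23}{10} = \frac{69}{2}$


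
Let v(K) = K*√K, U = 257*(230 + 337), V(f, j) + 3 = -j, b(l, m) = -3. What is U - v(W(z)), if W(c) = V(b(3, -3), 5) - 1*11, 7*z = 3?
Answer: 145719 + 19*I*√19 ≈ 1.4572e+5 + 82.819*I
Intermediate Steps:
z = 3/7 (z = (⅐)*3 = 3/7 ≈ 0.42857)
V(f, j) = -3 - j
U = 145719 (U = 257*567 = 145719)
W(c) = -19 (W(c) = (-3 - 1*5) - 1*11 = (-3 - 5) - 11 = -8 - 11 = -19)
v(K) = K^(3/2)
U - v(W(z)) = 145719 - (-19)^(3/2) = 145719 - (-19)*I*√19 = 145719 + 19*I*√19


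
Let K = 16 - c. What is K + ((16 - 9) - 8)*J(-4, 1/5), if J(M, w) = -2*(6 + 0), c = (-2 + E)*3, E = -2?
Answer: 40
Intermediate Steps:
c = -12 (c = (-2 - 2)*3 = -4*3 = -12)
J(M, w) = -12 (J(M, w) = -2*6 = -12)
K = 28 (K = 16 - 1*(-12) = 16 + 12 = 28)
K + ((16 - 9) - 8)*J(-4, 1/5) = 28 + ((16 - 9) - 8)*(-12) = 28 + (7 - 8)*(-12) = 28 - 1*(-12) = 28 + 12 = 40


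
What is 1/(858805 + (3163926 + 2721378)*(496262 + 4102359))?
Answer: 1/27064283424589 ≈ 3.6949e-14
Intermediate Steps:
1/(858805 + (3163926 + 2721378)*(496262 + 4102359)) = 1/(858805 + 5885304*4598621) = 1/(858805 + 27064282565784) = 1/27064283424589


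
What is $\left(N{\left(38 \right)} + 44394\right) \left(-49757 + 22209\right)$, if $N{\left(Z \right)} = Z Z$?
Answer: $-1262745224$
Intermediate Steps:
$N{\left(Z \right)} = Z^{2}$
$\left(N{\left(38 \right)} + 44394\right) \left(-49757 + 22209\right) = \left(38^{2} + 44394\right) \left(-49757 + 22209\right) = \left(1444 + 44394\right) \left(-27548\right) = 45838 \left(-27548\right) = -1262745224$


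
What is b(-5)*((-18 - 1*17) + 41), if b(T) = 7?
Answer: 42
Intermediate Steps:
b(-5)*((-18 - 1*17) + 41) = 7*((-18 - 1*17) + 41) = 7*((-18 - 17) + 41) = 7*(-35 + 41) = 7*6 = 42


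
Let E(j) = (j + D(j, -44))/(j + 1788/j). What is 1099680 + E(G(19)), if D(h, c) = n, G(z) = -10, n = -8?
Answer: 519049005/472 ≈ 1.0997e+6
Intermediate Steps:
D(h, c) = -8
E(j) = (-8 + j)/(j + 1788/j) (E(j) = (j - 8)/(j + 1788/j) = (-8 + j)/(j + 1788/j))
1099680 + E(G(19)) = 1099680 - 10*(-8 - 10)/(1788 + (-10)**2) = 1099680 - 10*(-18)/(1788 + 100) = 1099680 - 10*(-18)/1888 = 1099680 - 10*1/1888*(-18) = 1099680 + 45/472 = 519049005/472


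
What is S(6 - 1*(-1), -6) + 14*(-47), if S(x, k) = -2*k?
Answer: -646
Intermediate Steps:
S(6 - 1*(-1), -6) + 14*(-47) = -2*(-6) + 14*(-47) = 12 - 658 = -646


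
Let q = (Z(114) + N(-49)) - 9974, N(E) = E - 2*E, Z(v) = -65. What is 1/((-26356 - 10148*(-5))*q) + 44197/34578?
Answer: 598123302719/467948223360 ≈ 1.2782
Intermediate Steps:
N(E) = -E
q = -9990 (q = (-65 - 1*(-49)) - 9974 = (-65 + 49) - 9974 = -16 - 9974 = -9990)
1/((-26356 - 10148*(-5))*q) + 44197/34578 = 1/(-26356 - 10148*(-5)*(-9990)) + 44197/34578 = -1/9990/(-26356 + 50740) + 44197*(1/34578) = -1/9990/24384 + 44197/34578 = (1/24384)*(-1/9990) + 44197/34578 = -1/243596160 + 44197/34578 = 598123302719/467948223360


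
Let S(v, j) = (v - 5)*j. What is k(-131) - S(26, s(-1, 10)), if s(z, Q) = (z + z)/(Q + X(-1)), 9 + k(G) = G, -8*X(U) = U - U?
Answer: -679/5 ≈ -135.80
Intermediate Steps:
X(U) = 0 (X(U) = -(U - U)/8 = -⅛*0 = 0)
k(G) = -9 + G
s(z, Q) = 2*z/Q (s(z, Q) = (z + z)/(Q + 0) = (2*z)/Q = 2*z/Q)
S(v, j) = j*(-5 + v) (S(v, j) = (-5 + v)*j = j*(-5 + v))
k(-131) - S(26, s(-1, 10)) = (-9 - 131) - 2*(-1)/10*(-5 + 26) = -140 - 2*(-1)*(⅒)*21 = -140 - (-1)*21/5 = -140 - 1*(-21/5) = -140 + 21/5 = -679/5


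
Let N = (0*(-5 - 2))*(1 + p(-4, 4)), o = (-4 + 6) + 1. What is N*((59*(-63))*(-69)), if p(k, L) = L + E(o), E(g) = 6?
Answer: 0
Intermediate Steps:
o = 3 (o = 2 + 1 = 3)
p(k, L) = 6 + L (p(k, L) = L + 6 = 6 + L)
N = 0 (N = (0*(-5 - 2))*(1 + (6 + 4)) = (0*(-7))*(1 + 10) = 0*11 = 0)
N*((59*(-63))*(-69)) = 0*((59*(-63))*(-69)) = 0*(-3717*(-69)) = 0*256473 = 0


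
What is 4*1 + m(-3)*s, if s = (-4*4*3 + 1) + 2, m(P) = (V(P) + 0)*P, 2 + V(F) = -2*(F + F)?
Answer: 1354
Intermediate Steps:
V(F) = -2 - 4*F (V(F) = -2 - 2*(F + F) = -2 - 4*F)
m(P) = P*(-2 - 4*P) (m(P) = ((-2 - 4*P) + 0)*P = (-2 - 4*P)*P = P*(-2 - 4*P))
s = -45 (s = (-16*3 + 1) + 2 = (-48 + 1) + 2 = -47 + 2 = -45)
4*1 + m(-3)*s = 4*1 - 2*(-3)*(1 + 2*(-3))*(-45) = 4 - 2*(-3)*(1 - 6)*(-45) = 4 - 2*(-3)*(-5)*(-45) = 4 - 30*(-45) = 4 + 1350 = 1354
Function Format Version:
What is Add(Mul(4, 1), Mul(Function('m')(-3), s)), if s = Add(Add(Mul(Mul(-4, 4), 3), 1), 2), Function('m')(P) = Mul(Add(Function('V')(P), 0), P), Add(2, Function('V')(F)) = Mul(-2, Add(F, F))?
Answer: 1354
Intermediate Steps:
Function('V')(F) = Add(-2, Mul(-4, F)) (Function('V')(F) = Add(-2, Mul(-2, Add(F, F))) = Add(-2, Mul(-2, Mul(2, F))) = Add(-2, Mul(-4, F)))
Function('m')(P) = Mul(P, Add(-2, Mul(-4, P))) (Function('m')(P) = Mul(Add(Add(-2, Mul(-4, P)), 0), P) = Mul(Add(-2, Mul(-4, P)), P) = Mul(P, Add(-2, Mul(-4, P))))
s = -45 (s = Add(Add(Mul(-16, 3), 1), 2) = Add(Add(-48, 1), 2) = Add(-47, 2) = -45)
Add(Mul(4, 1), Mul(Function('m')(-3), s)) = Add(Mul(4, 1), Mul(Mul(-2, -3, Add(1, Mul(2, -3))), -45)) = Add(4, Mul(Mul(-2, -3, Add(1, -6)), -45)) = Add(4, Mul(Mul(-2, -3, -5), -45)) = Add(4, Mul(-30, -45)) = Add(4, 1350) = 1354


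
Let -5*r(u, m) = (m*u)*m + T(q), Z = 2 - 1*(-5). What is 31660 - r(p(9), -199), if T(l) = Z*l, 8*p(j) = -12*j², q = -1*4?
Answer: -9306499/10 ≈ -9.3065e+5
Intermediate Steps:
Z = 7 (Z = 2 + 5 = 7)
q = -4
p(j) = -3*j²/2 (p(j) = (-12*j²)/8 = -3*j²/2)
T(l) = 7*l
r(u, m) = 28/5 - u*m²/5 (r(u, m) = -((m*u)*m + 7*(-4))/5 = -(u*m² - 28)/5 = -(-28 + u*m²)/5 = 28/5 - u*m²/5)
31660 - r(p(9), -199) = 31660 - (28/5 - ⅕*(-3/2*9²)*(-199)²) = 31660 - (28/5 - ⅕*(-3/2*81)*39601) = 31660 - (28/5 - ⅕*(-243/2)*39601) = 31660 - (28/5 + 9623043/10) = 31660 - 1*9623099/10 = 31660 - 9623099/10 = -9306499/10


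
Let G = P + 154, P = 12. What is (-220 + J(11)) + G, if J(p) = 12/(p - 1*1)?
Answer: -264/5 ≈ -52.800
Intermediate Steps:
J(p) = 12/(-1 + p) (J(p) = 12/(p - 1) = 12/(-1 + p))
G = 166 (G = 12 + 154 = 166)
(-220 + J(11)) + G = (-220 + 12/(-1 + 11)) + 166 = (-220 + 12/10) + 166 = (-220 + 12*(⅒)) + 166 = (-220 + 6/5) + 166 = -1094/5 + 166 = -264/5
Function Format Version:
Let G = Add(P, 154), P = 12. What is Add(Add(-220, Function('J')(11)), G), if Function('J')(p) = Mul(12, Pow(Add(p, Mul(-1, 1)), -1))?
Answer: Rational(-264, 5) ≈ -52.800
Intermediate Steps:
Function('J')(p) = Mul(12, Pow(Add(-1, p), -1)) (Function('J')(p) = Mul(12, Pow(Add(p, -1), -1)) = Mul(12, Pow(Add(-1, p), -1)))
G = 166 (G = Add(12, 154) = 166)
Add(Add(-220, Function('J')(11)), G) = Add(Add(-220, Mul(12, Pow(Add(-1, 11), -1))), 166) = Add(Add(-220, Mul(12, Pow(10, -1))), 166) = Add(Add(-220, Mul(12, Rational(1, 10))), 166) = Add(Add(-220, Rational(6, 5)), 166) = Add(Rational(-1094, 5), 166) = Rational(-264, 5)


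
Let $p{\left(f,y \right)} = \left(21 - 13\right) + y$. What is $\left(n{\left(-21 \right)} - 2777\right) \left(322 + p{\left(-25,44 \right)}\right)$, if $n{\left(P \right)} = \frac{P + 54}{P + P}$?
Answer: $- \frac{7272243}{7} \approx -1.0389 \cdot 10^{6}$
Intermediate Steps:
$p{\left(f,y \right)} = 8 + y$
$n{\left(P \right)} = \frac{54 + P}{2 P}$
$\left(n{\left(-21 \right)} - 2777\right) \left(322 + p{\left(-25,44 \right)}\right) = \left(\frac{54 - 21}{2 \left(-21\right)} - 2777\right) \left(322 + \left(8 + 44\right)\right) = \left(\frac{1}{2} \left(- \frac{1}{21}\right) 33 - 2777\right) \left(322 + 52\right) = \left(- \frac{11}{14} - 2777\right) 374 = \left(- \frac{38889}{14}\right) 374 = - \frac{7272243}{7}$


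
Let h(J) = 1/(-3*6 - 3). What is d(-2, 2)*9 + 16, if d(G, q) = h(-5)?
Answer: 109/7 ≈ 15.571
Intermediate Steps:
h(J) = -1/21 (h(J) = 1/(-18 - 3) = 1/(-21) = -1/21)
d(G, q) = -1/21
d(-2, 2)*9 + 16 = -1/21*9 + 16 = -3/7 + 16 = 109/7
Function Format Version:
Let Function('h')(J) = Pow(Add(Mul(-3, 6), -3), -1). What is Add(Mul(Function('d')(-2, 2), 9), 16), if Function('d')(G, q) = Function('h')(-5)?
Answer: Rational(109, 7) ≈ 15.571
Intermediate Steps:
Function('h')(J) = Rational(-1, 21) (Function('h')(J) = Pow(Add(-18, -3), -1) = Pow(-21, -1) = Rational(-1, 21))
Function('d')(G, q) = Rational(-1, 21)
Add(Mul(Function('d')(-2, 2), 9), 16) = Add(Mul(Rational(-1, 21), 9), 16) = Add(Rational(-3, 7), 16) = Rational(109, 7)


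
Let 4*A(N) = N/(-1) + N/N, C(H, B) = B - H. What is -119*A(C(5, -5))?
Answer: -1309/4 ≈ -327.25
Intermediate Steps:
A(N) = ¼ - N/4 (A(N) = (N/(-1) + N/N)/4 = (N*(-1) + 1)/4 = (-N + 1)/4 = (1 - N)/4 = ¼ - N/4)
-119*A(C(5, -5)) = -119*(¼ - (-5 - 1*5)/4) = -119*(¼ - (-5 - 5)/4) = -119*(¼ - ¼*(-10)) = -119*(¼ + 5/2) = -119*11/4 = -1309/4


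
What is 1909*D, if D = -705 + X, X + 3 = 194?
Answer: -981226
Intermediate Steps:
X = 191 (X = -3 + 194 = 191)
D = -514 (D = -705 + 191 = -514)
1909*D = 1909*(-514) = -981226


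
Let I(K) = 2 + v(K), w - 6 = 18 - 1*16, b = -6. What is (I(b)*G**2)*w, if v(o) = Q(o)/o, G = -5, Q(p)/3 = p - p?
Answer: 400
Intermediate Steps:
Q(p) = 0 (Q(p) = 3*(p - p) = 3*0 = 0)
v(o) = 0 (v(o) = 0/o = 0)
w = 8 (w = 6 + (18 - 1*16) = 6 + (18 - 16) = 6 + 2 = 8)
I(K) = 2 (I(K) = 2 + 0 = 2)
(I(b)*G**2)*w = (2*(-5)**2)*8 = (2*25)*8 = 50*8 = 400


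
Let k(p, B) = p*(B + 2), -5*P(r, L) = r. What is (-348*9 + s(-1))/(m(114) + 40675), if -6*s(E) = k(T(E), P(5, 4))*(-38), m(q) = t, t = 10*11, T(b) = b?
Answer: -1883/24471 ≈ -0.076948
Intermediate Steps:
t = 110
m(q) = 110
P(r, L) = -r/5
k(p, B) = p*(2 + B)
s(E) = 19*E/3 (s(E) = -E*(2 - ⅕*5)*(-38)/6 = -E*(2 - 1)*(-38)/6 = -E*1*(-38)/6 = -E*(-38)/6 = -(-19)*E/3 = 19*E/3)
(-348*9 + s(-1))/(m(114) + 40675) = (-348*9 + (19/3)*(-1))/(110 + 40675) = (-3132 - 19/3)/40785 = -9415/3*1/40785 = -1883/24471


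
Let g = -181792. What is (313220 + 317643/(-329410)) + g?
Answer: 43293379837/329410 ≈ 1.3143e+5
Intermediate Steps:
(313220 + 317643/(-329410)) + g = (313220 + 317643/(-329410)) - 181792 = (313220 + 317643*(-1/329410)) - 181792 = (313220 - 317643/329410) - 181792 = 103177482557/329410 - 181792 = 43293379837/329410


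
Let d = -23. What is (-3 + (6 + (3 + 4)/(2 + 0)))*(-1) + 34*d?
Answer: -1577/2 ≈ -788.50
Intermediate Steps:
(-3 + (6 + (3 + 4)/(2 + 0)))*(-1) + 34*d = (-3 + (6 + (3 + 4)/(2 + 0)))*(-1) + 34*(-23) = (-3 + (6 + 7/2))*(-1) - 782 = (-3 + 19/2)*(-1) - 782 = (13/2)*(-1) - 782 = -13/2 - 782 = -1577/2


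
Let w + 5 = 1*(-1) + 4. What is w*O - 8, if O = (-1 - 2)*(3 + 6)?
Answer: 46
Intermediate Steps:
O = -27 (O = -3*9 = -27)
w = -2 (w = -5 + (1*(-1) + 4) = -5 + (-1 + 4) = -5 + 3 = -2)
w*O - 8 = -2*(-27) - 8 = 54 - 8 = 46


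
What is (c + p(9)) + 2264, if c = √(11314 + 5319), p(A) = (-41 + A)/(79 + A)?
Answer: 24900/11 + √16633 ≈ 2392.6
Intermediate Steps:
p(A) = (-41 + A)/(79 + A)
c = √16633 ≈ 128.97
(c + p(9)) + 2264 = (√16633 + (-41 + 9)/(79 + 9)) + 2264 = (√16633 - 32/88) + 2264 = (√16633 + (1/88)*(-32)) + 2264 = (√16633 - 4/11) + 2264 = (-4/11 + √16633) + 2264 = 24900/11 + √16633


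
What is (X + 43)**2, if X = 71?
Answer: 12996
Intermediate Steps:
(X + 43)**2 = (71 + 43)**2 = 114**2 = 12996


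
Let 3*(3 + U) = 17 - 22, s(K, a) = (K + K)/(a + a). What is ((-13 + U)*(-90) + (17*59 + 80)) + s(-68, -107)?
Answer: 286079/107 ≈ 2673.6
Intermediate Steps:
s(K, a) = K/a (s(K, a) = (2*K)/((2*a)) = (2*K)*(1/(2*a)) = K/a)
U = -14/3 (U = -3 + (17 - 22)/3 = -3 + (⅓)*(-5) = -3 - 5/3 = -14/3 ≈ -4.6667)
((-13 + U)*(-90) + (17*59 + 80)) + s(-68, -107) = ((-13 - 14/3)*(-90) + (17*59 + 80)) - 68/(-107) = (-53/3*(-90) + (1003 + 80)) - 68*(-1/107) = (1590 + 1083) + 68/107 = 2673 + 68/107 = 286079/107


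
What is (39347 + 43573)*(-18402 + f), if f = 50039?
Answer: 2623340040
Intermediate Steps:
(39347 + 43573)*(-18402 + f) = (39347 + 43573)*(-18402 + 50039) = 82920*31637 = 2623340040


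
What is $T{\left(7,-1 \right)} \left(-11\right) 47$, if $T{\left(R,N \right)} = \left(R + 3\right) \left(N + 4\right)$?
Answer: $-15510$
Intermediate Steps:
$T{\left(R,N \right)} = \left(3 + R\right) \left(4 + N\right)$
$T{\left(7,-1 \right)} \left(-11\right) 47 = \left(12 + 3 \left(-1\right) + 4 \cdot 7 - 7\right) \left(-11\right) 47 = \left(12 - 3 + 28 - 7\right) \left(-11\right) 47 = 30 \left(-11\right) 47 = \left(-330\right) 47 = -15510$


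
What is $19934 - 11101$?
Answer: $8833$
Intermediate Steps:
$19934 - 11101 = 8833$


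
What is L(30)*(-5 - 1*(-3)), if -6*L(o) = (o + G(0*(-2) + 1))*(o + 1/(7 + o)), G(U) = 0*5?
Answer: 11110/37 ≈ 300.27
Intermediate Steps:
G(U) = 0
L(o) = -o*(o + 1/(7 + o))/6 (L(o) = -(o + 0)*(o + 1/(7 + o))/6 = -o*(o + 1/(7 + o))/6)
L(30)*(-5 - 1*(-3)) = ((⅙)*30*(-1 - 1*30² - 7*30)/(7 + 30))*(-5 - 1*(-3)) = ((⅙)*30*(-1 - 1*900 - 210)/37)*(-5 + 3) = ((⅙)*30*(1/37)*(-1 - 900 - 210))*(-2) = ((⅙)*30*(1/37)*(-1111))*(-2) = -5555/37*(-2) = 11110/37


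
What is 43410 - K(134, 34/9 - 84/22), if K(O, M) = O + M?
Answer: 4284328/99 ≈ 43276.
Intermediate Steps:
K(O, M) = M + O
43410 - K(134, 34/9 - 84/22) = 43410 - ((34/9 - 84/22) + 134) = 43410 - ((34*(⅑) - 84*1/22) + 134) = 43410 - ((34/9 - 42/11) + 134) = 43410 - (-4/99 + 134) = 43410 - 1*13262/99 = 43410 - 13262/99 = 4284328/99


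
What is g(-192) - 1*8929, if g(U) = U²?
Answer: 27935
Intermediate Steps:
g(-192) - 1*8929 = (-192)² - 1*8929 = 36864 - 8929 = 27935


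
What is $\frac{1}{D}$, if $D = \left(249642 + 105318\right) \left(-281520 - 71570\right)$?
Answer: $- \frac{1}{125332826400} \approx -7.9788 \cdot 10^{-12}$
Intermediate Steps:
$D = -125332826400$ ($D = 354960 \left(-353090\right) = -125332826400$)
$\frac{1}{D} = \frac{1}{-125332826400} = - \frac{1}{125332826400}$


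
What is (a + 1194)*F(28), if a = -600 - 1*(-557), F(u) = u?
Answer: 32228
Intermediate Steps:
a = -43 (a = -600 + 557 = -43)
(a + 1194)*F(28) = (-43 + 1194)*28 = 1151*28 = 32228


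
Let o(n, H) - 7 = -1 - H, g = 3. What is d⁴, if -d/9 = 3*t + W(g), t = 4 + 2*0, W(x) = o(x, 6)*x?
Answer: 136048896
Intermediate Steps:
o(n, H) = 6 - H (o(n, H) = 7 + (-1 - H) = 6 - H)
W(x) = 0 (W(x) = (6 - 1*6)*x = (6 - 6)*x = 0*x = 0)
t = 4 (t = 4 + 0 = 4)
d = -108 (d = -9*(3*4 + 0) = -9*(12 + 0) = -9*12 = -108)
d⁴ = (-108)⁴ = 136048896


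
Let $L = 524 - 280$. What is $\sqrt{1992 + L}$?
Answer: $2 \sqrt{559} \approx 47.286$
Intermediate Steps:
$L = 244$
$\sqrt{1992 + L} = \sqrt{1992 + 244} = \sqrt{2236} = 2 \sqrt{559}$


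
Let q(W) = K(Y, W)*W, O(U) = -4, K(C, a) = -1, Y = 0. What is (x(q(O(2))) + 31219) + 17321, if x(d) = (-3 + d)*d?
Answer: 48544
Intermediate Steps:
q(W) = -W
x(d) = d*(-3 + d)
(x(q(O(2))) + 31219) + 17321 = ((-1*(-4))*(-3 - 1*(-4)) + 31219) + 17321 = (4*(-3 + 4) + 31219) + 17321 = (4*1 + 31219) + 17321 = (4 + 31219) + 17321 = 31223 + 17321 = 48544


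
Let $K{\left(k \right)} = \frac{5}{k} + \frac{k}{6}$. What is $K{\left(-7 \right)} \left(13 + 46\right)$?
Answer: $- \frac{4661}{42} \approx -110.98$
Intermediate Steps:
$K{\left(k \right)} = \frac{5}{k} + \frac{k}{6}$ ($K{\left(k \right)} = \frac{5}{k} + k \frac{1}{6} = \frac{5}{k} + \frac{k}{6}$)
$K{\left(-7 \right)} \left(13 + 46\right) = \left(\frac{5}{-7} + \frac{1}{6} \left(-7\right)\right) \left(13 + 46\right) = \left(5 \left(- \frac{1}{7}\right) - \frac{7}{6}\right) 59 = \left(- \frac{5}{7} - \frac{7}{6}\right) 59 = \left(- \frac{79}{42}\right) 59 = - \frac{4661}{42}$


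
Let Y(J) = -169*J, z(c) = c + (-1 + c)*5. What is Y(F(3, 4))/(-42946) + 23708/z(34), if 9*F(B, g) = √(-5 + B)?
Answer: 23708/199 + 169*I*√2/386514 ≈ 119.14 + 0.00061835*I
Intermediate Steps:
F(B, g) = √(-5 + B)/9
z(c) = -5 + 6*c (z(c) = c + (-5 + 5*c) = -5 + 6*c)
Y(F(3, 4))/(-42946) + 23708/z(34) = -169*√(-5 + 3)/9/(-42946) + 23708/(-5 + 6*34) = -169*√(-2)/9*(-1/42946) + 23708/(-5 + 204) = -169*I*√2/9*(-1/42946) + 23708/199 = 169*I*√2/386514 + 23708/199 = 23708/199 + 169*I*√2/386514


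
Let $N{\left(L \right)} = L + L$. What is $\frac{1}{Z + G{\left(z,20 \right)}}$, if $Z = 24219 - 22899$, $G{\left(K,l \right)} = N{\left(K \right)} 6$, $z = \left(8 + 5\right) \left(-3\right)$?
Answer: $\frac{1}{852} \approx 0.0011737$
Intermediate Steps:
$N{\left(L \right)} = 2 L$
$z = -39$ ($z = 13 \left(-3\right) = -39$)
$G{\left(K,l \right)} = 12 K$ ($G{\left(K,l \right)} = 2 K 6 = 12 K$)
$Z = 1320$
$\frac{1}{Z + G{\left(z,20 \right)}} = \frac{1}{1320 + 12 \left(-39\right)} = \frac{1}{1320 - 468} = \frac{1}{852}$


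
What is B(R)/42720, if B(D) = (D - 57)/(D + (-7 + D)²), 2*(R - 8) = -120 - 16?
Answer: -39/63068960 ≈ -6.1837e-7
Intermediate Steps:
R = -60 (R = 8 + (-120 - 16)/2 = 8 + (½)*(-136) = 8 - 68 = -60)
B(D) = (-57 + D)/(D + (-7 + D)²)
B(R)/42720 = ((-57 - 60)/(-60 + (-7 - 60)²))/42720 = (-117/(-60 + (-67)²))*(1/42720) = (-117/(-60 + 4489))*(1/42720) = (-117/4429)*(1/42720) = ((1/4429)*(-117))*(1/42720) = -117/4429*1/42720 = -39/63068960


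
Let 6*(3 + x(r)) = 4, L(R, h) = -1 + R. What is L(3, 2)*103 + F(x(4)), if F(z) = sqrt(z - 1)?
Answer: 206 + I*sqrt(30)/3 ≈ 206.0 + 1.8257*I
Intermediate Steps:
x(r) = -7/3 (x(r) = -3 + (1/6)*4 = -3 + 2/3 = -7/3)
F(z) = sqrt(-1 + z)
L(3, 2)*103 + F(x(4)) = (-1 + 3)*103 + sqrt(-1 - 7/3) = 2*103 + sqrt(-10/3) = 206 + I*sqrt(30)/3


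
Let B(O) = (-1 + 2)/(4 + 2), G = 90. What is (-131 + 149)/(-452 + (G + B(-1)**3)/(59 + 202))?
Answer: -1014768/25462511 ≈ -0.039853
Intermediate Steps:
B(O) = 1/6
(-131 + 149)/(-452 + (G + B(-1)**3)/(59 + 202)) = (-131 + 149)/(-452 + (90 + (1/6)**3)/(59 + 202)) = 18/(-452 + (90 + 1/216)/261) = 18/(-452 + (19441/216)*(1/261)) = 18/(-452 + 19441/56376) = 18/(-25462511/56376) = 18*(-56376/25462511) = -1014768/25462511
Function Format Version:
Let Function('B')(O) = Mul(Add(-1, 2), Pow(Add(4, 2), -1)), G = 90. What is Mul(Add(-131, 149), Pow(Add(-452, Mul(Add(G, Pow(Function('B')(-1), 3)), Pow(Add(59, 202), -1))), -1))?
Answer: Rational(-1014768, 25462511) ≈ -0.039853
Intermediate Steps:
Function('B')(O) = Rational(1, 6) (Function('B')(O) = Mul(1, Pow(6, -1)) = Mul(1, Rational(1, 6)) = Rational(1, 6))
Mul(Add(-131, 149), Pow(Add(-452, Mul(Add(G, Pow(Function('B')(-1), 3)), Pow(Add(59, 202), -1))), -1)) = Mul(Add(-131, 149), Pow(Add(-452, Mul(Add(90, Pow(Rational(1, 6), 3)), Pow(Add(59, 202), -1))), -1)) = Mul(18, Pow(Add(-452, Mul(Add(90, Rational(1, 216)), Pow(261, -1))), -1)) = Mul(18, Pow(Add(-452, Mul(Rational(19441, 216), Rational(1, 261))), -1)) = Mul(18, Pow(Add(-452, Rational(19441, 56376)), -1)) = Mul(18, Pow(Rational(-25462511, 56376), -1)) = Mul(18, Rational(-56376, 25462511)) = Rational(-1014768, 25462511)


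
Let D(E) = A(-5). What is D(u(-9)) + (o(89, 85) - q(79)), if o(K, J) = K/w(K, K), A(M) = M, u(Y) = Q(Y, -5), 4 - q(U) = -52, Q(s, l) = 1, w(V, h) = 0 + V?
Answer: -60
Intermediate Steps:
w(V, h) = V
q(U) = 56 (q(U) = 4 - 1*(-52) = 4 + 52 = 56)
u(Y) = 1
o(K, J) = 1 (o(K, J) = K/K = 1)
D(E) = -5
D(u(-9)) + (o(89, 85) - q(79)) = -5 + (1 - 1*56) = -5 + (1 - 56) = -5 - 55 = -60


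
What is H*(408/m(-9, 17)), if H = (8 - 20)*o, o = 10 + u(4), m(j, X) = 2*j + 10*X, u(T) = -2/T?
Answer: -306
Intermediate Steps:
o = 19/2 (o = 10 - 2/4 = 10 - 2*¼ = 10 - ½ = 19/2 ≈ 9.5000)
H = -114 (H = (8 - 20)*(19/2) = -12*19/2 = -114)
H*(408/m(-9, 17)) = -46512/(2*(-9) + 10*17) = -46512/(-18 + 170) = -46512/152 = -114*51/19 = -306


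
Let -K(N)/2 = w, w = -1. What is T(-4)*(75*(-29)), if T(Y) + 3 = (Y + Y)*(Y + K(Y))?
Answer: -28275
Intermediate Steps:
K(N) = 2 (K(N) = -2*(-1) = 2)
T(Y) = -3 + 2*Y*(2 + Y) (T(Y) = -3 + (Y + Y)*(Y + 2) = -3 + (2*Y)*(2 + Y) = -3 + 2*Y*(2 + Y))
T(-4)*(75*(-29)) = (-3 + 2*(-4)**2 + 4*(-4))*(75*(-29)) = (-3 + 2*16 - 16)*(-2175) = (-3 + 32 - 16)*(-2175) = 13*(-2175) = -28275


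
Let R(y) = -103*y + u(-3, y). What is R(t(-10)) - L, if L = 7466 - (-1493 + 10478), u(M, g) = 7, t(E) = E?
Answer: 2556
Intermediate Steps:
R(y) = 7 - 103*y (R(y) = -103*y + 7 = 7 - 103*y)
L = -1519 (L = 7466 - 1*8985 = 7466 - 8985 = -1519)
R(t(-10)) - L = (7 - 103*(-10)) - 1*(-1519) = (7 + 1030) + 1519 = 1037 + 1519 = 2556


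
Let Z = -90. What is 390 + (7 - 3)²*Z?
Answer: -1050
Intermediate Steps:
390 + (7 - 3)²*Z = 390 + (7 - 3)²*(-90) = 390 + 4²*(-90) = 390 + 16*(-90) = 390 - 1440 = -1050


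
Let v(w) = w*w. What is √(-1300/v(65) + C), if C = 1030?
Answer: √174018/13 ≈ 32.089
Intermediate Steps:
v(w) = w²
√(-1300/v(65) + C) = √(-1300/(65²) + 1030) = √(-1300/4225 + 1030) = √(-1300*1/4225 + 1030) = √(-4/13 + 1030) = √(13386/13) = √174018/13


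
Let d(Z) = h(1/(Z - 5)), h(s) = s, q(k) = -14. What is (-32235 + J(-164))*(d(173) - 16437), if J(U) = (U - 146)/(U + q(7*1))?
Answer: 990229611925/1869 ≈ 5.2982e+8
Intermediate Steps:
d(Z) = 1/(-5 + Z) (d(Z) = 1/(Z - 5) = 1/(-5 + Z))
J(U) = (-146 + U)/(-14 + U) (J(U) = (U - 146)/(U - 14) = (-146 + U)/(-14 + U))
(-32235 + J(-164))*(d(173) - 16437) = (-32235 + (-146 - 164)/(-14 - 164))*(1/(-5 + 173) - 16437) = (-32235 - 310/(-178))*(1/168 - 16437) = (-32235 - 1/178*(-310))*(1/168 - 16437) = (-32235 + 155/89)*(-2761415/168) = -2868760/89*(-2761415/168) = 990229611925/1869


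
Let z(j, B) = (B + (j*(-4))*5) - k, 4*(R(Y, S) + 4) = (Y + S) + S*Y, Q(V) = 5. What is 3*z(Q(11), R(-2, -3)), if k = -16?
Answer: -1053/4 ≈ -263.25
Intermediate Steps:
R(Y, S) = -4 + S/4 + Y/4 + S*Y/4 (R(Y, S) = -4 + ((Y + S) + S*Y)/4 = -4 + ((S + Y) + S*Y)/4 = -4 + (S + Y + S*Y)/4 = -4 + (S/4 + Y/4 + S*Y/4) = -4 + S/4 + Y/4 + S*Y/4)
z(j, B) = 16 + B - 20*j (z(j, B) = (B + (j*(-4))*5) - 1*(-16) = (B - 4*j*5) + 16 = (B - 20*j) + 16 = 16 + B - 20*j)
3*z(Q(11), R(-2, -3)) = 3*(16 + (-4 + (1/4)*(-3) + (1/4)*(-2) + (1/4)*(-3)*(-2)) - 20*5) = 3*(16 + (-4 - 3/4 - 1/2 + 3/2) - 100) = 3*(16 - 15/4 - 100) = 3*(-351/4) = -1053/4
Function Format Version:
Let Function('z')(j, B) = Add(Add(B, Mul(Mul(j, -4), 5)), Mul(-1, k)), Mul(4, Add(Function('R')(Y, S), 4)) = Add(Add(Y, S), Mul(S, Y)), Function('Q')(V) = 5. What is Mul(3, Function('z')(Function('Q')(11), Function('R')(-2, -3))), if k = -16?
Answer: Rational(-1053, 4) ≈ -263.25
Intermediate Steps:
Function('R')(Y, S) = Add(-4, Mul(Rational(1, 4), S), Mul(Rational(1, 4), Y), Mul(Rational(1, 4), S, Y)) (Function('R')(Y, S) = Add(-4, Mul(Rational(1, 4), Add(Add(Y, S), Mul(S, Y)))) = Add(-4, Mul(Rational(1, 4), Add(Add(S, Y), Mul(S, Y)))) = Add(-4, Mul(Rational(1, 4), Add(S, Y, Mul(S, Y)))) = Add(-4, Add(Mul(Rational(1, 4), S), Mul(Rational(1, 4), Y), Mul(Rational(1, 4), S, Y))) = Add(-4, Mul(Rational(1, 4), S), Mul(Rational(1, 4), Y), Mul(Rational(1, 4), S, Y)))
Function('z')(j, B) = Add(16, B, Mul(-20, j)) (Function('z')(j, B) = Add(Add(B, Mul(Mul(j, -4), 5)), Mul(-1, -16)) = Add(Add(B, Mul(Mul(-4, j), 5)), 16) = Add(Add(B, Mul(-20, j)), 16) = Add(16, B, Mul(-20, j)))
Mul(3, Function('z')(Function('Q')(11), Function('R')(-2, -3))) = Mul(3, Add(16, Add(-4, Mul(Rational(1, 4), -3), Mul(Rational(1, 4), -2), Mul(Rational(1, 4), -3, -2)), Mul(-20, 5))) = Mul(3, Add(16, Add(-4, Rational(-3, 4), Rational(-1, 2), Rational(3, 2)), -100)) = Mul(3, Add(16, Rational(-15, 4), -100)) = Mul(3, Rational(-351, 4)) = Rational(-1053, 4)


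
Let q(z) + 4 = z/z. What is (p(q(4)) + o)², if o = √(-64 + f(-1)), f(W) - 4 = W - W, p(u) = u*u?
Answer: 21 + 36*I*√15 ≈ 21.0 + 139.43*I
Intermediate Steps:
q(z) = -3 (q(z) = -4 + z/z = -4 + 1 = -3)
p(u) = u²
f(W) = 4 (f(W) = 4 + (W - W) = 4 + 0 = 4)
o = 2*I*√15 (o = √(-64 + 4) = √(-60) = 2*I*√15 ≈ 7.746*I)
(p(q(4)) + o)² = ((-3)² + 2*I*√15)² = (9 + 2*I*√15)²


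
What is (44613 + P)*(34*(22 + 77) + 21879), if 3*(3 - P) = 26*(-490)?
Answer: 1233538020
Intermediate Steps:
P = 12749/3 (P = 3 - 26*(-490)/3 = 3 - 1/3*(-12740) = 3 + 12740/3 = 12749/3 ≈ 4249.7)
(44613 + P)*(34*(22 + 77) + 21879) = (44613 + 12749/3)*(34*(22 + 77) + 21879) = 146588*(34*99 + 21879)/3 = 146588*(3366 + 21879)/3 = (146588/3)*25245 = 1233538020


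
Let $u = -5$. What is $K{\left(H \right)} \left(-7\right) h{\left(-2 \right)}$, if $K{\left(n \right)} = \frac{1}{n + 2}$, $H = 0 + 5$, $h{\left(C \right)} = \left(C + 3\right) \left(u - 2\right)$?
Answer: $7$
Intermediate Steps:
$h{\left(C \right)} = -21 - 7 C$ ($h{\left(C \right)} = \left(C + 3\right) \left(-5 - 2\right) = \left(3 + C\right) \left(-7\right) = -21 - 7 C$)
$H = 5$
$K{\left(n \right)} = \frac{1}{2 + n}$
$K{\left(H \right)} \left(-7\right) h{\left(-2 \right)} = \frac{1}{2 + 5} \left(-7\right) \left(-21 - -14\right) = \frac{1}{7} \left(-7\right) \left(-21 + 14\right) = \frac{1}{7} \left(-7\right) \left(-7\right) = \left(-1\right) \left(-7\right) = 7$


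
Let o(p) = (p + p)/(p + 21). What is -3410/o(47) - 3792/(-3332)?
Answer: -96533464/39151 ≈ -2465.7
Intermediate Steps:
o(p) = 2*p/(21 + p) (o(p) = (2*p)/(21 + p) = 2*p/(21 + p))
-3410/o(47) - 3792/(-3332) = -3410/(2*47/(21 + 47)) - 3792/(-3332) = -3410/(2*47/68) - 3792*(-1/3332) = -3410/(2*47*(1/68)) + 948/833 = -3410/47/34 + 948/833 = -3410*34/47 + 948/833 = -115940/47 + 948/833 = -96533464/39151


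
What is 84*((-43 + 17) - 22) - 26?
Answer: -4058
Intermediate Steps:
84*((-43 + 17) - 22) - 26 = 84*(-26 - 22) - 26 = 84*(-48) - 26 = -4032 - 26 = -4058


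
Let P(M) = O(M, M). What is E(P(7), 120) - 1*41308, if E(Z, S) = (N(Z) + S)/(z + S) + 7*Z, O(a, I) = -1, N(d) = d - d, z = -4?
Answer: -1198105/29 ≈ -41314.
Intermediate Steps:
N(d) = 0
P(M) = -1
E(Z, S) = 7*Z + S/(-4 + S) (E(Z, S) = (0 + S)/(-4 + S) + 7*Z = S/(-4 + S) + 7*Z = 7*Z + S/(-4 + S))
E(P(7), 120) - 1*41308 = (120 - 28*(-1) + 7*120*(-1))/(-4 + 120) - 1*41308 = (120 + 28 - 840)/116 - 41308 = (1/116)*(-692) - 41308 = -173/29 - 41308 = -1198105/29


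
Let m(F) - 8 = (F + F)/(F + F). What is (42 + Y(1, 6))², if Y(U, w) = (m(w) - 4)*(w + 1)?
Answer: 5929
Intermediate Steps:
m(F) = 9 (m(F) = 8 + (F + F)/(F + F) = 8 + (2*F)/((2*F)) = 8 + (2*F)*(1/(2*F)) = 8 + 1 = 9)
Y(U, w) = 5 + 5*w (Y(U, w) = (9 - 4)*(w + 1) = 5*(1 + w) = 5 + 5*w)
(42 + Y(1, 6))² = (42 + (5 + 5*6))² = (42 + (5 + 30))² = (42 + 35)² = 77² = 5929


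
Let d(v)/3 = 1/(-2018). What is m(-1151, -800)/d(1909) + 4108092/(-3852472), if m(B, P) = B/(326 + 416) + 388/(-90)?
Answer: 190168880687111/48237765030 ≈ 3942.3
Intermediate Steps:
m(B, P) = -194/45 + B/742 (m(B, P) = B/742 + 388*(-1/90) = B*(1/742) - 194/45 = B/742 - 194/45 = -194/45 + B/742)
d(v) = -3/2018 (d(v) = 3/(-2018) = 3*(-1/2018) = -3/2018)
m(-1151, -800)/d(1909) + 4108092/(-3852472) = (-194/45 + (1/742)*(-1151))/(-3/2018) + 4108092/(-3852472) = (-194/45 - 1151/742)*(-2018/3) + 4108092*(-1/3852472) = -195743/33390*(-2018/3) - 1027023/963118 = 197504687/50085 - 1027023/963118 = 190168880687111/48237765030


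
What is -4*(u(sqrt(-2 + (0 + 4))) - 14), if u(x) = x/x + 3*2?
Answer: 28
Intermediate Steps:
u(x) = 7 (u(x) = 1 + 6 = 7)
-4*(u(sqrt(-2 + (0 + 4))) - 14) = -4*(7 - 14) = -4*(-7) = 28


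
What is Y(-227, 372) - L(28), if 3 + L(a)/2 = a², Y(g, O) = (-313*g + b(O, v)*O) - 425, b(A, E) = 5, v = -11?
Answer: 70924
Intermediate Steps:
Y(g, O) = -425 - 313*g + 5*O (Y(g, O) = (-313*g + 5*O) - 425 = -425 - 313*g + 5*O)
L(a) = -6 + 2*a²
Y(-227, 372) - L(28) = (-425 - 313*(-227) + 5*372) - (-6 + 2*28²) = (-425 + 71051 + 1860) - (-6 + 2*784) = 72486 - (-6 + 1568) = 72486 - 1*1562 = 72486 - 1562 = 70924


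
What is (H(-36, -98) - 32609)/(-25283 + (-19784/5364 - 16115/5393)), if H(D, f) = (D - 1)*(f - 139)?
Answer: 5387849685/5715477146 ≈ 0.94268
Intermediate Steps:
H(D, f) = (-1 + D)*(-139 + f)
(H(-36, -98) - 32609)/(-25283 + (-19784/5364 - 16115/5393)) = ((139 - 1*(-98) - 139*(-36) - 36*(-98)) - 32609)/(-25283 + (-19784/5364 - 16115/5393)) = ((139 + 98 + 5004 + 3528) - 32609)/(-25283 + (-19784*1/5364 - 16115*1/5393)) = (8769 - 32609)/(-25283 + (-4946/1341 - 16115/5393)) = -23840/(-25283 - 48283993/7232013) = -23840/(-182895268672/7232013) = -23840*(-7232013/182895268672) = 5387849685/5715477146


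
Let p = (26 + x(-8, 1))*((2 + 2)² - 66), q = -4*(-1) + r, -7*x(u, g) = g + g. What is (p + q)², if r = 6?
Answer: 79744900/49 ≈ 1.6274e+6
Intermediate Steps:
x(u, g) = -2*g/7 (x(u, g) = -(g + g)/7 = -2*g/7)
q = 10 (q = -4*(-1) + 6 = 4 + 6 = 10)
p = -9000/7 (p = (26 - 2/7*1)*((2 + 2)² - 66) = (26 - 2/7)*(4² - 66) = 180*(16 - 66)/7 = (180/7)*(-50) = -9000/7 ≈ -1285.7)
(p + q)² = (-9000/7 + 10)² = (-8930/7)² = 79744900/49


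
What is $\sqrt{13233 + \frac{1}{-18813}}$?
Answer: $\frac{2 \sqrt{1170885506991}}{18813} \approx 115.03$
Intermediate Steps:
$\sqrt{13233 + \frac{1}{-18813}} = \sqrt{13233 - \frac{1}{18813}} = \sqrt{\frac{248952428}{18813}} = \frac{2 \sqrt{1170885506991}}{18813}$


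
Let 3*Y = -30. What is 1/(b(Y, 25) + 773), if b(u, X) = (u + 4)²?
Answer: 1/809 ≈ 0.0012361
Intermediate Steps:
Y = -10 (Y = (⅓)*(-30) = -10)
b(u, X) = (4 + u)²
1/(b(Y, 25) + 773) = 1/((4 - 10)² + 773) = 1/((-6)² + 773) = 1/(36 + 773) = 1/809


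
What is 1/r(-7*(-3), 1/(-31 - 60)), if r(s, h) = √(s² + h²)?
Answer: 91*√3651922/3651922 ≈ 0.047619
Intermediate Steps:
r(s, h) = √(h² + s²)
1/r(-7*(-3), 1/(-31 - 60)) = 1/(√((1/(-31 - 60))² + (-7*(-3))²)) = 1/(√((1/(-91))² + 21²)) = 1/(√((-1/91)² + 441)) = 1/(√(1/8281 + 441)) = 1/(√(3651922/8281)) = 1/(√3651922/91) = 91*√3651922/3651922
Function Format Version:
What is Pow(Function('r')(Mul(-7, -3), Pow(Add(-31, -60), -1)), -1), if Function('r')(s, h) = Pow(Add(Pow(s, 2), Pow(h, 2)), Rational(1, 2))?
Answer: Mul(Rational(91, 3651922), Pow(3651922, Rational(1, 2))) ≈ 0.047619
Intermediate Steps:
Function('r')(s, h) = Pow(Add(Pow(h, 2), Pow(s, 2)), Rational(1, 2))
Pow(Function('r')(Mul(-7, -3), Pow(Add(-31, -60), -1)), -1) = Pow(Pow(Add(Pow(Pow(Add(-31, -60), -1), 2), Pow(Mul(-7, -3), 2)), Rational(1, 2)), -1) = Pow(Pow(Add(Pow(Pow(-91, -1), 2), Pow(21, 2)), Rational(1, 2)), -1) = Pow(Pow(Add(Pow(Rational(-1, 91), 2), 441), Rational(1, 2)), -1) = Pow(Pow(Add(Rational(1, 8281), 441), Rational(1, 2)), -1) = Pow(Pow(Rational(3651922, 8281), Rational(1, 2)), -1) = Pow(Mul(Rational(1, 91), Pow(3651922, Rational(1, 2))), -1) = Mul(Rational(91, 3651922), Pow(3651922, Rational(1, 2)))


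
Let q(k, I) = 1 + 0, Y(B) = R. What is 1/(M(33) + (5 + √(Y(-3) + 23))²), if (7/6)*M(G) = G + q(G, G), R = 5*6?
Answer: 105/6056 - 49*√53/30280 ≈ 0.0055573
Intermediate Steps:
R = 30
Y(B) = 30
q(k, I) = 1
M(G) = 6/7 + 6*G/7 (M(G) = 6*(G + 1)/7 = 6*(1 + G)/7 = 6/7 + 6*G/7)
1/(M(33) + (5 + √(Y(-3) + 23))²) = 1/((6/7 + (6/7)*33) + (5 + √(30 + 23))²) = 1/((6/7 + 198/7) + (5 + √53)²) = 1/(204/7 + (5 + √53)²)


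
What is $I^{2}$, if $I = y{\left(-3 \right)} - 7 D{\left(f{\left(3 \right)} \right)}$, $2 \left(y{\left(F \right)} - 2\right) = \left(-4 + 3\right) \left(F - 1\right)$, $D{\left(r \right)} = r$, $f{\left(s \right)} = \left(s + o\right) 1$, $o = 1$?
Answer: $576$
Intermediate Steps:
$f{\left(s \right)} = 1 + s$ ($f{\left(s \right)} = \left(s + 1\right) 1 = \left(1 + s\right) 1 = 1 + s$)
$y{\left(F \right)} = \frac{5}{2} - \frac{F}{2}$ ($y{\left(F \right)} = 2 + \frac{\left(-4 + 3\right) \left(F - 1\right)}{2} = 2 + \frac{\left(-1\right) \left(-1 + F\right)}{2} = 2 + \frac{1 - F}{2} = 2 - \left(- \frac{1}{2} + \frac{F}{2}\right) = \frac{5}{2} - \frac{F}{2}$)
$I = -24$ ($I = \left(\frac{5}{2} - - \frac{3}{2}\right) - 7 \left(1 + 3\right) = \left(\frac{5}{2} + \frac{3}{2}\right) - 28 = 4 - 28 = -24$)
$I^{2} = \left(-24\right)^{2} = 576$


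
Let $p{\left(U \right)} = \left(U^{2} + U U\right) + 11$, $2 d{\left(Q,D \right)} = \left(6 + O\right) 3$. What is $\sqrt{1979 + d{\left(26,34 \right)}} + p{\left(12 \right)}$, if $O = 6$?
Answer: $299 + \sqrt{1997} \approx 343.69$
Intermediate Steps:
$d{\left(Q,D \right)} = 18$ ($d{\left(Q,D \right)} = \frac{\left(6 + 6\right) 3}{2} = \frac{12 \cdot 3}{2} = \frac{1}{2} \cdot 36 = 18$)
$p{\left(U \right)} = 11 + 2 U^{2}$ ($p{\left(U \right)} = \left(U^{2} + U^{2}\right) + 11 = 2 U^{2} + 11 = 11 + 2 U^{2}$)
$\sqrt{1979 + d{\left(26,34 \right)}} + p{\left(12 \right)} = \sqrt{1979 + 18} + \left(11 + 2 \cdot 12^{2}\right) = \sqrt{1997} + \left(11 + 2 \cdot 144\right) = \sqrt{1997} + \left(11 + 288\right) = \sqrt{1997} + 299 = 299 + \sqrt{1997}$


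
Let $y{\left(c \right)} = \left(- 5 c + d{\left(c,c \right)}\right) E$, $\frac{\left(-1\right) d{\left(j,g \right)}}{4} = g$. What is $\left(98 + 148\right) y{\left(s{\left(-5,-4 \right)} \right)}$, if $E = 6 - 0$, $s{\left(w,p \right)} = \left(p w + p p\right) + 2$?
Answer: $-504792$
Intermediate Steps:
$d{\left(j,g \right)} = - 4 g$
$s{\left(w,p \right)} = 2 + p^{2} + p w$ ($s{\left(w,p \right)} = \left(p w + p^{2}\right) + 2 = \left(p^{2} + p w\right) + 2 = 2 + p^{2} + p w$)
$E = 6$ ($E = 6 + 0 = 6$)
$y{\left(c \right)} = - 54 c$ ($y{\left(c \right)} = \left(- 5 c - 4 c\right) 6 = - 9 c 6 = - 54 c$)
$\left(98 + 148\right) y{\left(s{\left(-5,-4 \right)} \right)} = \left(98 + 148\right) \left(- 54 \left(2 + \left(-4\right)^{2} - -20\right)\right) = 246 \left(- 54 \left(2 + 16 + 20\right)\right) = 246 \left(\left(-54\right) 38\right) = 246 \left(-2052\right) = -504792$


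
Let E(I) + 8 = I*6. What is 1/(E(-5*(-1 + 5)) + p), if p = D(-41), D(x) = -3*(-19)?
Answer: -1/71 ≈ -0.014085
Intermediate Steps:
D(x) = 57
p = 57
E(I) = -8 + 6*I (E(I) = -8 + I*6 = -8 + 6*I)
1/(E(-5*(-1 + 5)) + p) = 1/((-8 + 6*(-5*(-1 + 5))) + 57) = 1/((-8 + 6*(-5*4)) + 57) = 1/((-8 + 6*(-20)) + 57) = 1/((-8 - 120) + 57) = 1/(-128 + 57) = 1/(-71) = -1/71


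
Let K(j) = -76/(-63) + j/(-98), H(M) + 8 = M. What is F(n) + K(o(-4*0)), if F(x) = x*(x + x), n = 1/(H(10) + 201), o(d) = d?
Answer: 447430/370881 ≈ 1.2064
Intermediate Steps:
H(M) = -8 + M
n = 1/203 (n = 1/((-8 + 10) + 201) = 1/(2 + 201) = 1/203 ≈ 0.0049261)
F(x) = 2*x² (F(x) = x*(2*x) = 2*x²)
K(j) = 76/63 - j/98 (K(j) = -76*(-1/63) + j*(-1/98) = 76/63 - j/98)
F(n) + K(o(-4*0)) = 2*(1/203)² + (76/63 - (-2)*0/49) = 2*(1/41209) + (76/63 - 1/98*0) = 2/41209 + (76/63 + 0) = 2/41209 + 76/63 = 447430/370881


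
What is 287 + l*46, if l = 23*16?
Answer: 17215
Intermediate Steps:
l = 368
287 + l*46 = 287 + 368*46 = 287 + 16928 = 17215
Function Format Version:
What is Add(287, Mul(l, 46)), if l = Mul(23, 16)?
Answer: 17215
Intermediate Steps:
l = 368
Add(287, Mul(l, 46)) = Add(287, Mul(368, 46)) = Add(287, 16928) = 17215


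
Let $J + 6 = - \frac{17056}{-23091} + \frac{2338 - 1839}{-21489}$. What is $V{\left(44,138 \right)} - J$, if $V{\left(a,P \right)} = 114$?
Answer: $\frac{6576589545}{55133611} \approx 119.28$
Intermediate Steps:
$J = - \frac{291357891}{55133611}$ ($J = -6 + \left(- \frac{17056}{-23091} + \frac{2338 - 1839}{-21489}\right) = -6 + \left(\left(-17056\right) \left(- \frac{1}{23091}\right) + \left(2338 - 1839\right) \left(- \frac{1}{21489}\right)\right) = -6 + \left(\frac{17056}{23091} + 499 \left(- \frac{1}{21489}\right)\right) = -6 + \left(\frac{17056}{23091} - \frac{499}{21489}\right) = -6 + \frac{39443775}{55133611} = - \frac{291357891}{55133611} \approx -5.2846$)
$V{\left(44,138 \right)} - J = 114 - - \frac{291357891}{55133611} = 114 + \frac{291357891}{55133611} = \frac{6576589545}{55133611}$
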